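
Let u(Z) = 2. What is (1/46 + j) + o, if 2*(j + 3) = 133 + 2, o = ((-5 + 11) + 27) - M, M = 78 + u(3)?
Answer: 403/23 ≈ 17.522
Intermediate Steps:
M = 80 (M = 78 + 2 = 80)
o = -47 (o = ((-5 + 11) + 27) - 1*80 = (6 + 27) - 80 = 33 - 80 = -47)
j = 129/2 (j = -3 + (133 + 2)/2 = -3 + (1/2)*135 = -3 + 135/2 = 129/2 ≈ 64.500)
(1/46 + j) + o = (1/46 + 129/2) - 47 = 1484/23 - 47 = 403/23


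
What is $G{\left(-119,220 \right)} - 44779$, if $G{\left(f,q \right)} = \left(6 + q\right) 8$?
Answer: $-42971$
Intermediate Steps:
$G{\left(f,q \right)} = 48 + 8 q$
$G{\left(-119,220 \right)} - 44779 = \left(48 + 8 \cdot 220\right) - 44779 = \left(48 + 1760\right) - 44779 = 1808 - 44779 = -42971$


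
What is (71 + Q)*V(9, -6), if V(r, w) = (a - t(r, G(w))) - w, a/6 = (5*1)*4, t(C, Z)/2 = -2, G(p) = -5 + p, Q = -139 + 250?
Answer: 23660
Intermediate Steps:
Q = 111
t(C, Z) = -4 (t(C, Z) = 2*(-2) = -4)
a = 120 (a = 6*((5*1)*4) = 6*(5*4) = 6*20 = 120)
V(r, w) = 124 - w (V(r, w) = (120 - 1*(-4)) - w = (120 + 4) - w = 124 - w)
(71 + Q)*V(9, -6) = (71 + 111)*(124 - 1*(-6)) = 182*(124 + 6) = 182*130 = 23660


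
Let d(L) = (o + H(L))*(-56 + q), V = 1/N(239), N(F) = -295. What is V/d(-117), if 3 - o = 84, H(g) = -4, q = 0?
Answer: -1/1404200 ≈ -7.1215e-7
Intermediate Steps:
o = -81 (o = 3 - 1*84 = 3 - 84 = -81)
V = -1/295 (V = 1/(-295) = -1/295 ≈ -0.0033898)
d(L) = 4760 (d(L) = (-81 - 4)*(-56 + 0) = -85*(-56) = 4760)
V/d(-117) = -1/295/4760 = -1/295*1/4760 = -1/1404200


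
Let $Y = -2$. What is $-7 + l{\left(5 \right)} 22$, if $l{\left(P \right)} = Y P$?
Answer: $-227$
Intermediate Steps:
$l{\left(P \right)} = - 2 P$
$-7 + l{\left(5 \right)} 22 = -7 + \left(-2\right) 5 \cdot 22 = -7 - 220 = -227$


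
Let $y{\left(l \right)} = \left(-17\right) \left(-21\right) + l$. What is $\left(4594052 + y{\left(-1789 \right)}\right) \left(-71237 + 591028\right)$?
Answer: $2387202542420$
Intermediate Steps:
$y{\left(l \right)} = 357 + l$
$\left(4594052 + y{\left(-1789 \right)}\right) \left(-71237 + 591028\right) = \left(4594052 + \left(357 - 1789\right)\right) \left(-71237 + 591028\right) = \left(4594052 - 1432\right) 519791 = 4592620 \cdot 519791 = 2387202542420$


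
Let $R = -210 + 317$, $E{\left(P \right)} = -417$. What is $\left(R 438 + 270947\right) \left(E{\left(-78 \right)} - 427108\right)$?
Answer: $-135873002825$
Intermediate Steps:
$R = 107$
$\left(R 438 + 270947\right) \left(E{\left(-78 \right)} - 427108\right) = \left(107 \cdot 438 + 270947\right) \left(-417 - 427108\right) = \left(46866 + 270947\right) \left(-427525\right) = 317813 \left(-427525\right) = -135873002825$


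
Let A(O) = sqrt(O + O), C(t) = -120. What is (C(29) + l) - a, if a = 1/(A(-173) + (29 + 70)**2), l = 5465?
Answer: 513440406914/96059947 + I*sqrt(346)/96059947 ≈ 5345.0 + 1.9364e-7*I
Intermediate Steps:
A(O) = sqrt(2)*sqrt(O) (A(O) = sqrt(2*O) = sqrt(2)*sqrt(O))
a = 1/(9801 + I*sqrt(346)) (a = 1/(sqrt(2)*sqrt(-173) + (29 + 70)**2) = 1/(sqrt(2)*(I*sqrt(173)) + 99**2) = 1/(I*sqrt(346) + 9801) = 1/(9801 + I*sqrt(346)) ≈ 0.00010203 - 1.936e-7*I)
(C(29) + l) - a = (-120 + 5465) - (9801/96059947 - I*sqrt(346)/96059947) = 5345 + (-9801/96059947 + I*sqrt(346)/96059947) = 513440406914/96059947 + I*sqrt(346)/96059947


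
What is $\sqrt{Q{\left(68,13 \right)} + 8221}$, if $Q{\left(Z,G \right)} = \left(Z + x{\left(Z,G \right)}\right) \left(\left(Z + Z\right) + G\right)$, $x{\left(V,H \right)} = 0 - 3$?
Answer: $\sqrt{17906} \approx 133.81$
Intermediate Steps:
$x{\left(V,H \right)} = -3$ ($x{\left(V,H \right)} = 0 - 3 = -3$)
$Q{\left(Z,G \right)} = \left(-3 + Z\right) \left(G + 2 Z\right)$ ($Q{\left(Z,G \right)} = \left(Z - 3\right) \left(\left(Z + Z\right) + G\right) = \left(-3 + Z\right) \left(2 Z + G\right) = \left(-3 + Z\right) \left(G + 2 Z\right)$)
$\sqrt{Q{\left(68,13 \right)} + 8221} = \sqrt{\left(\left(-6\right) 68 - 39 + 2 \cdot 68^{2} + 13 \cdot 68\right) + 8221} = \sqrt{\left(-408 - 39 + 2 \cdot 4624 + 884\right) + 8221} = \sqrt{\left(-408 - 39 + 9248 + 884\right) + 8221} = \sqrt{9685 + 8221} = \sqrt{17906}$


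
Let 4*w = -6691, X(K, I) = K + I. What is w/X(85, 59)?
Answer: -6691/576 ≈ -11.616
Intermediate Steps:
X(K, I) = I + K
w = -6691/4 (w = (¼)*(-6691) = -6691/4 ≈ -1672.8)
w/X(85, 59) = -6691/(4*(59 + 85)) = -6691/4/144 = -6691/4*1/144 = -6691/576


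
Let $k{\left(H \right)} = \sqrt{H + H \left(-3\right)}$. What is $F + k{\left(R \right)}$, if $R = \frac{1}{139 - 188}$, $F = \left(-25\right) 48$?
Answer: $-1200 + \frac{\sqrt{2}}{7} \approx -1199.8$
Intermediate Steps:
$F = -1200$
$R = - \frac{1}{49}$ ($R = \frac{1}{-49} = - \frac{1}{49} \approx -0.020408$)
$k{\left(H \right)} = \sqrt{2} \sqrt{- H}$ ($k{\left(H \right)} = \sqrt{H - 3 H} = \sqrt{- 2 H} = \sqrt{2} \sqrt{- H}$)
$F + k{\left(R \right)} = -1200 + \sqrt{2} \sqrt{\left(-1\right) \left(- \frac{1}{49}\right)} = -1200 + \frac{\sqrt{2}}{7}$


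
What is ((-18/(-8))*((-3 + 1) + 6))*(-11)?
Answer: -99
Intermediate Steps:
((-18/(-8))*((-3 + 1) + 6))*(-11) = ((-18*(-1/8))*(-2 + 6))*(-11) = ((9/4)*4)*(-11) = 9*(-11) = -99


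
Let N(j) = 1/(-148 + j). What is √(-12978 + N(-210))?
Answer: 5*I*√66532510/358 ≈ 113.92*I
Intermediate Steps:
√(-12978 + N(-210)) = √(-12978 + 1/(-148 - 210)) = √(-12978 + 1/(-358)) = √(-12978 - 1/358) = √(-4646125/358) = 5*I*√66532510/358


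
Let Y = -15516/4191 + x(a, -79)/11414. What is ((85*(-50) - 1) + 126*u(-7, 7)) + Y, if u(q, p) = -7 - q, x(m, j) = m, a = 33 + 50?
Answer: -67842634115/15945358 ≈ -4254.7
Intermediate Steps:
a = 83
Y = -58917257/15945358 (Y = -15516/4191 + 83/11414 = -15516*1/4191 + 83*(1/11414) = -5172/1397 + 83/11414 = -58917257/15945358 ≈ -3.6949)
((85*(-50) - 1) + 126*u(-7, 7)) + Y = ((85*(-50) - 1) + 126*(-7 - 1*(-7))) - 58917257/15945358 = ((-4250 - 1) + 126*(-7 + 7)) - 58917257/15945358 = (-4251 + 126*0) - 58917257/15945358 = (-4251 + 0) - 58917257/15945358 = -4251 - 58917257/15945358 = -67842634115/15945358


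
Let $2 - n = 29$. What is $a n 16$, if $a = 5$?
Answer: $-2160$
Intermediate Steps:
$n = -27$ ($n = 2 - 29 = -27$)
$a n 16 = 5 \left(-27\right) 16 = \left(-135\right) 16 = -2160$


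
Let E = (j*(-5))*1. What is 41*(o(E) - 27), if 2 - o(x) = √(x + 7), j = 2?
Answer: -1025 - 41*I*√3 ≈ -1025.0 - 71.014*I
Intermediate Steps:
E = -10 (E = (2*(-5))*1 = -10*1 = -10)
o(x) = 2 - √(7 + x) (o(x) = 2 - √(x + 7) = 2 - √(7 + x))
41*(o(E) - 27) = 41*((2 - √(7 - 10)) - 27) = 41*((2 - √(-3)) - 27) = 41*((2 - I*√3) - 27) = 41*(-25 - I*√3) = -1025 - 41*I*√3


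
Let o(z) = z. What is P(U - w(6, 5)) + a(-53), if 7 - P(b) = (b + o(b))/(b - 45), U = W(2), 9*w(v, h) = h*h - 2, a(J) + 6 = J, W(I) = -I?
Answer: -11637/223 ≈ -52.184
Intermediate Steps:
a(J) = -6 + J
w(v, h) = -2/9 + h²/9 (w(v, h) = (h*h - 2)/9 = (h² - 2)/9 = (-2 + h²)/9 = -2/9 + h²/9)
U = -2 (U = -1*2 = -2)
P(b) = 7 - 2*b/(-45 + b) (P(b) = 7 - (b + b)/(b - 45) = 7 - 2*b/(-45 + b))
P(U - w(6, 5)) + a(-53) = 5*(-63 + (-2 - (-2/9 + (⅑)*5²)))/(-45 + (-2 - (-2/9 + (⅑)*5²))) + (-6 - 53) = 5*(-63 + (-2 - (-2/9 + (⅑)*25)))/(-45 + (-2 - (-2/9 + (⅑)*25))) - 59 = 5*(-63 + (-2 - (-2/9 + 25/9)))/(-45 + (-2 - (-2/9 + 25/9))) - 59 = 5*(-63 + (-2 - 1*23/9))/(-45 + (-2 - 1*23/9)) - 59 = 5*(-63 + (-2 - 23/9))/(-45 + (-2 - 23/9)) - 59 = 5*(-63 - 41/9)/(-45 - 41/9) - 59 = 5*(-608/9)/(-446/9) - 59 = 5*(-9/446)*(-608/9) - 59 = 1520/223 - 59 = -11637/223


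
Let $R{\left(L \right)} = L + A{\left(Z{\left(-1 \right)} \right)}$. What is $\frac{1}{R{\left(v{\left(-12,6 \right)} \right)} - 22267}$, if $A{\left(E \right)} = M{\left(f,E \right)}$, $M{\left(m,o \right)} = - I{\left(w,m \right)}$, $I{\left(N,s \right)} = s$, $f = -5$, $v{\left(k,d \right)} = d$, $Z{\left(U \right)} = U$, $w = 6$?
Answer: $- \frac{1}{22256} \approx -4.4932 \cdot 10^{-5}$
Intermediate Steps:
$M{\left(m,o \right)} = - m$
$A{\left(E \right)} = 5$ ($A{\left(E \right)} = \left(-1\right) \left(-5\right) = 5$)
$R{\left(L \right)} = 5 + L$ ($R{\left(L \right)} = L + 5 = 5 + L$)
$\frac{1}{R{\left(v{\left(-12,6 \right)} \right)} - 22267} = \frac{1}{\left(5 + 6\right) - 22267} = \frac{1}{11 - 22267} = \frac{1}{-22256} = - \frac{1}{22256}$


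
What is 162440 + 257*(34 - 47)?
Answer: 159099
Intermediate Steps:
162440 + 257*(34 - 47) = 162440 + 257*(-13) = 162440 - 3341 = 159099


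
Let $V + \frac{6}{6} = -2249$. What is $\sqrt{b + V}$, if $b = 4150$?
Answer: $10 \sqrt{19} \approx 43.589$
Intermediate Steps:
$V = -2250$ ($V = -1 - 2249 = -2250$)
$\sqrt{b + V} = \sqrt{4150 - 2250} = \sqrt{1900} = 10 \sqrt{19}$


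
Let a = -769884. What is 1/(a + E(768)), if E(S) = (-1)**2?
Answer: -1/769883 ≈ -1.2989e-6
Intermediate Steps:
E(S) = 1
1/(a + E(768)) = 1/(-769884 + 1) = 1/(-769883) = -1/769883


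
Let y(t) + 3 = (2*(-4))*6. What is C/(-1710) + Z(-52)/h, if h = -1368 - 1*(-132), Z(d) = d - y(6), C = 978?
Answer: -67061/117420 ≈ -0.57112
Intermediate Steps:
y(t) = -51 (y(t) = -3 + (2*(-4))*6 = -3 - 8*6 = -3 - 48 = -51)
Z(d) = 51 + d (Z(d) = d - 1*(-51) = d + 51 = 51 + d)
h = -1236 (h = -1368 + 132 = -1236)
C/(-1710) + Z(-52)/h = 978/(-1710) + (51 - 52)/(-1236) = 978*(-1/1710) - 1*(-1/1236) = -163/285 + 1/1236 = -67061/117420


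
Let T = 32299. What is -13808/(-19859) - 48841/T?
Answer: -523948827/641425841 ≈ -0.81685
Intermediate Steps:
-13808/(-19859) - 48841/T = -13808/(-19859) - 48841/32299 = -13808*(-1/19859) - 48841*1/32299 = 13808/19859 - 48841/32299 = -523948827/641425841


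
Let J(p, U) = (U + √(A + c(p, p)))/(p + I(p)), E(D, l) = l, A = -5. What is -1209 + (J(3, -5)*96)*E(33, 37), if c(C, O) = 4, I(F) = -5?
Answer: 7671 - 1776*I ≈ 7671.0 - 1776.0*I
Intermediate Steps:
J(p, U) = (I + U)/(-5 + p) (J(p, U) = (U + √(-5 + 4))/(p - 5) = (U + √(-1))/(-5 + p) = (U + I)/(-5 + p) = (I + U)/(-5 + p))
-1209 + (J(3, -5)*96)*E(33, 37) = -1209 + (((I - 5)/(-5 + 3))*96)*37 = -1209 + (((-5 + I)/(-2))*96)*37 = -1209 + (-(-5 + I)/2*96)*37 = -1209 + ((5/2 - I/2)*96)*37 = -1209 + (240 - 48*I)*37 = -1209 + (8880 - 1776*I) = 7671 - 1776*I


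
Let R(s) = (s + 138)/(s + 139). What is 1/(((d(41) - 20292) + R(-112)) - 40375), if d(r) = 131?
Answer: -27/1634446 ≈ -1.6519e-5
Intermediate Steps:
R(s) = (138 + s)/(139 + s)
1/(((d(41) - 20292) + R(-112)) - 40375) = 1/(((131 - 20292) + (138 - 112)/(139 - 112)) - 40375) = 1/((-20161 + 26/27) - 40375) = 1/(-544321/27 - 40375) = 1/(-1634446/27) = -27/1634446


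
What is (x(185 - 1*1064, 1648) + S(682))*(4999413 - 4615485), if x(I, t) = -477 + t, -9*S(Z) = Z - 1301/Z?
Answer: 430240914700/1023 ≈ 4.2057e+8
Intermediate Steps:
S(Z) = -Z/9 + 1301/(9*Z) (S(Z) = -(Z - 1301/Z)/9 = -Z/9 + 1301/(9*Z))
(x(185 - 1*1064, 1648) + S(682))*(4999413 - 4615485) = ((-477 + 1648) + (1/9)*(1301 - 1*682**2)/682)*(4999413 - 4615485) = (1171 + (1/9)*(1/682)*(1301 - 1*465124))*383928 = (1171 + (1/9)*(1/682)*(1301 - 465124))*383928 = (1171 + (1/9)*(1/682)*(-463823))*383928 = (1171 - 463823/6138)*383928 = (6723775/6138)*383928 = 430240914700/1023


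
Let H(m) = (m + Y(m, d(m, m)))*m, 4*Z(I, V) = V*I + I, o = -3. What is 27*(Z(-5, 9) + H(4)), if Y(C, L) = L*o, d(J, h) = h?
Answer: -2403/2 ≈ -1201.5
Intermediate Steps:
Z(I, V) = I/4 + I*V/4 (Z(I, V) = (V*I + I)/4 = (I*V + I)/4 = (I + I*V)/4 = I/4 + I*V/4)
Y(C, L) = -3*L (Y(C, L) = L*(-3) = -3*L)
H(m) = -2*m² (H(m) = (m - 3*m)*m = (-2*m)*m = -2*m²)
27*(Z(-5, 9) + H(4)) = 27*((¼)*(-5)*(1 + 9) - 2*4²) = 27*((¼)*(-5)*10 - 2*16) = 27*(-25/2 - 32) = 27*(-89/2) = -2403/2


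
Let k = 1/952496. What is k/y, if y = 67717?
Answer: 1/64500171632 ≈ 1.5504e-11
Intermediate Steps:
k = 1/952496 ≈ 1.0499e-6
k/y = (1/952496)/67717 = (1/952496)*(1/67717) = 1/64500171632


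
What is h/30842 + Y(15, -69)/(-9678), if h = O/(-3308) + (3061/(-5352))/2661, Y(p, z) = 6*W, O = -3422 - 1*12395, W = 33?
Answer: -11896511586869617/585926835356472624 ≈ -0.020304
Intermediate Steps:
O = -15817 (O = -3422 - 12395 = -15817)
Y(p, z) = 198 (Y(p, z) = 6*33 = 198)
h = 56312600059/11777862744 (h = -15817/(-3308) + (3061/(-5352))/2661 = -15817*(-1/3308) + (3061*(-1/5352))*(1/2661) = 15817/3308 - 3061/5352*1/2661 = 15817/3308 - 3061/14241672 = 56312600059/11777862744 ≈ 4.7812)
h/30842 + Y(15, -69)/(-9678) = (56312600059/11777862744)/30842 + 198/(-9678) = (56312600059/11777862744)*(1/30842) + 198*(-1/9678) = 56312600059/363252842750448 - 33/1613 = -11896511586869617/585926835356472624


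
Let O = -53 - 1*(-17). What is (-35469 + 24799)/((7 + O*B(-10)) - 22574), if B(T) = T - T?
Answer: 10670/22567 ≈ 0.47281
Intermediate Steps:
O = -36 (O = -53 + 17 = -36)
B(T) = 0
(-35469 + 24799)/((7 + O*B(-10)) - 22574) = (-35469 + 24799)/((7 - 36*0) - 22574) = -10670/((7 + 0) - 22574) = -10670/(7 - 22574) = -10670/(-22567) = -10670*(-1/22567) = 10670/22567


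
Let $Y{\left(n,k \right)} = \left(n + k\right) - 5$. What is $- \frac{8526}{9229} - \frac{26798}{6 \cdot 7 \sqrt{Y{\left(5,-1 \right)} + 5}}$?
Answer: $- \frac{124017463}{387618} \approx -319.95$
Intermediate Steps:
$Y{\left(n,k \right)} = -5 + k + n$ ($Y{\left(n,k \right)} = \left(k + n\right) - 5 = -5 + k + n$)
$- \frac{8526}{9229} - \frac{26798}{6 \cdot 7 \sqrt{Y{\left(5,-1 \right)} + 5}} = - \frac{8526}{9229} - \frac{26798}{6 \cdot 7 \sqrt{\left(-5 - 1 + 5\right) + 5}} = \left(-8526\right) \frac{1}{9229} - \frac{26798}{42 \sqrt{-1 + 5}} = - \frac{8526}{9229} - \frac{26798}{42 \sqrt{4}} = - \frac{8526}{9229} - \frac{26798}{42 \cdot 2} = - \frac{8526}{9229} - \frac{26798}{84} = - \frac{8526}{9229} - \frac{13399}{42} = - \frac{124017463}{387618}$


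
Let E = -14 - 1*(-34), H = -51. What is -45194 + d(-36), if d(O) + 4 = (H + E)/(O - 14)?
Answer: -2259869/50 ≈ -45197.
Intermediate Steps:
E = 20 (E = -14 + 34 = 20)
d(O) = -4 - 31/(-14 + O) (d(O) = -4 + (-51 + 20)/(O - 14) = -4 - 31/(-14 + O))
-45194 + d(-36) = -45194 + (25 - 4*(-36))/(-14 - 36) = -45194 + (25 + 144)/(-50) = -45194 - 1/50*169 = -45194 - 169/50 = -2259869/50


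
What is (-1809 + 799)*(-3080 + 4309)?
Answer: -1241290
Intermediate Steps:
(-1809 + 799)*(-3080 + 4309) = -1010*1229 = -1241290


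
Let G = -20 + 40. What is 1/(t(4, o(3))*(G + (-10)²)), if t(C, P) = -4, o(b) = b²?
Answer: -1/480 ≈ -0.0020833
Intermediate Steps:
G = 20
1/(t(4, o(3))*(G + (-10)²)) = 1/(-4*(20 + (-10)²)) = 1/(-4*(20 + 100)) = 1/(-4*120) = 1/(-480) = -1/480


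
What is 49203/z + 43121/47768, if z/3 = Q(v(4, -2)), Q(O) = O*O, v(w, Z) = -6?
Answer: 65416277/143304 ≈ 456.49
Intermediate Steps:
Q(O) = O²
z = 108 (z = 3*(-6)² = 3*36 = 108)
49203/z + 43121/47768 = 49203/108 + 43121/47768 = 49203*(1/108) + 43121*(1/47768) = 5467/12 + 43121/47768 = 65416277/143304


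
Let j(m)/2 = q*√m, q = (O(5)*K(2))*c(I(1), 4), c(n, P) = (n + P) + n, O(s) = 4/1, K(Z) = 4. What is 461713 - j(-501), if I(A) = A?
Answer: 461713 - 192*I*√501 ≈ 4.6171e+5 - 4297.5*I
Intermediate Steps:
O(s) = 4 (O(s) = 4*1 = 4)
c(n, P) = P + 2*n (c(n, P) = (P + n) + n = P + 2*n)
q = 96 (q = (4*4)*(4 + 2*1) = 16*(4 + 2) = 16*6 = 96)
j(m) = 192*√m (j(m) = 2*(96*√m) = 192*√m)
461713 - j(-501) = 461713 - 192*√(-501) = 461713 - 192*I*√501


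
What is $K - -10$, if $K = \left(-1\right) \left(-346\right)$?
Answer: $356$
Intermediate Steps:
$K = 346$
$K - -10 = 346 - -10 = 346 + 10 = 356$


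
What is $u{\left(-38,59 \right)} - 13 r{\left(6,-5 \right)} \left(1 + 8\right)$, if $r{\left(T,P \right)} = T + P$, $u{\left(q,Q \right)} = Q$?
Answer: $-58$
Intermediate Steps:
$r{\left(T,P \right)} = P + T$
$u{\left(-38,59 \right)} - 13 r{\left(6,-5 \right)} \left(1 + 8\right) = 59 - 13 \left(-5 + 6\right) \left(1 + 8\right) = 59 - 13 \cdot 1 \cdot 9 = 59 - 13 \cdot 9 = 59 - 117 = -58$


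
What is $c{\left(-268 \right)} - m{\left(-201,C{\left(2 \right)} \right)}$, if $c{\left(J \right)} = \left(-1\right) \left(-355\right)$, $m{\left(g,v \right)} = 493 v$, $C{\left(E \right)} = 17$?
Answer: $-8026$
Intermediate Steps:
$c{\left(J \right)} = 355$
$c{\left(-268 \right)} - m{\left(-201,C{\left(2 \right)} \right)} = 355 - 493 \cdot 17 = 355 - 8381 = -8026$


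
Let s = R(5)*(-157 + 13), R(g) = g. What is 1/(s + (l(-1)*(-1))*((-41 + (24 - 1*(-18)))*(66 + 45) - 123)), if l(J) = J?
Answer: -1/732 ≈ -0.0013661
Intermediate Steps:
s = -720 (s = 5*(-157 + 13) = 5*(-144) = -720)
1/(s + (l(-1)*(-1))*((-41 + (24 - 1*(-18)))*(66 + 45) - 123)) = 1/(-720 + (-1*(-1))*((-41 + (24 - 1*(-18)))*(66 + 45) - 123)) = 1/(-720 + 1*((-41 + (24 + 18))*111 - 123)) = 1/(-720 + 1*((-41 + 42)*111 - 123)) = 1/(-720 + 1*(1*111 - 123)) = 1/(-720 + 1*(111 - 123)) = 1/(-720 + 1*(-12)) = 1/(-720 - 12) = 1/(-732) = -1/732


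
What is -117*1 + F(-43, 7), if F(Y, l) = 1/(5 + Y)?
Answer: -4447/38 ≈ -117.03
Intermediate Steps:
-117*1 + F(-43, 7) = -117*1 + 1/(5 - 43) = -117 + 1/(-38) = -117 - 1/38 = -4447/38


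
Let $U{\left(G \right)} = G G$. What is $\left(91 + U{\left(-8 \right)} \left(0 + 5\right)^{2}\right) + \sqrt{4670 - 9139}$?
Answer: $1691 + i \sqrt{4469} \approx 1691.0 + 66.851 i$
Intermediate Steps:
$U{\left(G \right)} = G^{2}$
$\left(91 + U{\left(-8 \right)} \left(0 + 5\right)^{2}\right) + \sqrt{4670 - 9139} = \left(91 + \left(-8\right)^{2} \left(0 + 5\right)^{2}\right) + \sqrt{4670 - 9139} = \left(91 + 64 \cdot 5^{2}\right) + \sqrt{-4469} = \left(91 + 64 \cdot 25\right) + i \sqrt{4469} = \left(91 + 1600\right) + i \sqrt{4469} = 1691 + i \sqrt{4469}$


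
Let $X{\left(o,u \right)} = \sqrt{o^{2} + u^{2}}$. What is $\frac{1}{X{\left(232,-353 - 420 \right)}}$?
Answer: $\frac{\sqrt{651353}}{651353} \approx 0.0012391$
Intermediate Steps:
$\frac{1}{X{\left(232,-353 - 420 \right)}} = \frac{1}{\sqrt{232^{2} + \left(-353 - 420\right)^{2}}} = \frac{1}{\sqrt{53824 + \left(-353 - 420\right)^{2}}} = \frac{1}{\sqrt{53824 + \left(-773\right)^{2}}} = \frac{1}{\sqrt{53824 + 597529}} = \frac{1}{\sqrt{651353}} = \frac{\sqrt{651353}}{651353}$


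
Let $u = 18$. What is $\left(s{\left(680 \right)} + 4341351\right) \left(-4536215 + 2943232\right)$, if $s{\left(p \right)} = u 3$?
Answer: $-6915784361115$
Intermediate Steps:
$s{\left(p \right)} = 54$ ($s{\left(p \right)} = 18 \cdot 3 = 54$)
$\left(s{\left(680 \right)} + 4341351\right) \left(-4536215 + 2943232\right) = \left(54 + 4341351\right) \left(-4536215 + 2943232\right) = 4341405 \left(-1592983\right) = -6915784361115$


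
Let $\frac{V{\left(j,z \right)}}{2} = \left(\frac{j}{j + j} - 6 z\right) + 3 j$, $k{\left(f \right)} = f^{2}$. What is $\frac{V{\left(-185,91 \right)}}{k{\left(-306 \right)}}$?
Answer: $- \frac{2201}{93636} \approx -0.023506$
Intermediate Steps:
$V{\left(j,z \right)} = 1 - 12 z + 6 j$ ($V{\left(j,z \right)} = 2 \left(\left(\frac{j}{j + j} - 6 z\right) + 3 j\right) = 2 \left(\left(\frac{j}{2 j} - 6 z\right) + 3 j\right) = 2 \left(\left(\frac{1}{2 j} j - 6 z\right) + 3 j\right) = 2 \left(\left(\frac{1}{2} - 6 z\right) + 3 j\right) = 2 \left(\frac{1}{2} - 6 z + 3 j\right) = 1 - 12 z + 6 j$)
$\frac{V{\left(-185,91 \right)}}{k{\left(-306 \right)}} = \frac{1 - 1092 + 6 \left(-185\right)}{\left(-306\right)^{2}} = \frac{1 - 1092 - 1110}{93636} = \left(-2201\right) \frac{1}{93636} = - \frac{2201}{93636}$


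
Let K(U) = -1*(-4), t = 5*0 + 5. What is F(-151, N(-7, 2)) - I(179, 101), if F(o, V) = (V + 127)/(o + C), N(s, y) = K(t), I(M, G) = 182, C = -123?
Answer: -49999/274 ≈ -182.48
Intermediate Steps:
t = 5 (t = 0 + 5 = 5)
K(U) = 4
N(s, y) = 4
F(o, V) = (127 + V)/(-123 + o) (F(o, V) = (V + 127)/(o - 123) = (127 + V)/(-123 + o))
F(-151, N(-7, 2)) - I(179, 101) = (127 + 4)/(-123 - 151) - 1*182 = 131/(-274) - 182 = -1/274*131 - 182 = -131/274 - 182 = -49999/274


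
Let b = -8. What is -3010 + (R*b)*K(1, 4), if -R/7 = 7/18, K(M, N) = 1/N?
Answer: -27041/9 ≈ -3004.6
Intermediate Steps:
R = -49/18 ≈ -2.7222
-3010 + (R*b)*K(1, 4) = -3010 - 49/18*(-8)/4 = -3010 + (196/9)*(1/4) = -3010 + 49/9 = -27041/9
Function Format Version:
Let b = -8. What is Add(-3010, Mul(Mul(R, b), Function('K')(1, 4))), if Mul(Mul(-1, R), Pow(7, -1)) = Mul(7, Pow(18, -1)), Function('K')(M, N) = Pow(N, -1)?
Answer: Rational(-27041, 9) ≈ -3004.6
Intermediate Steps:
R = Rational(-49, 18) (R = Mul(-7, Mul(7, Pow(18, -1))) = Mul(-7, Mul(7, Rational(1, 18))) = Mul(-7, Rational(7, 18)) = Rational(-49, 18) ≈ -2.7222)
Add(-3010, Mul(Mul(R, b), Function('K')(1, 4))) = Add(-3010, Mul(Mul(Rational(-49, 18), -8), Pow(4, -1))) = Add(-3010, Mul(Rational(196, 9), Rational(1, 4))) = Add(-3010, Rational(49, 9)) = Rational(-27041, 9)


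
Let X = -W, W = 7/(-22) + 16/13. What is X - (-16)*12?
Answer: 54651/286 ≈ 191.09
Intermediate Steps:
W = 261/286 (W = 7*(-1/22) + 16*(1/13) = -7/22 + 16/13 = 261/286 ≈ 0.91259)
X = -261/286 (X = -1*261/286 = -261/286 ≈ -0.91259)
X - (-16)*12 = -261/286 - (-16)*12 = -261/286 - 16*(-12) = -261/286 + 192 = 54651/286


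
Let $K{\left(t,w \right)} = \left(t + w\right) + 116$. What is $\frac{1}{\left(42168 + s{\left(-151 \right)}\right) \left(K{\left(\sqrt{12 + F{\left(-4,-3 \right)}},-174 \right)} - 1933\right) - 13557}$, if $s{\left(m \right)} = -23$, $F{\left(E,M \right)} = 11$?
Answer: $- \frac{83924252}{7043239221135929} - \frac{42145 \sqrt{23}}{7043239221135929} \approx -1.1944 \cdot 10^{-8}$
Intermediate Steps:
$K{\left(t,w \right)} = 116 + t + w$
$\frac{1}{\left(42168 + s{\left(-151 \right)}\right) \left(K{\left(\sqrt{12 + F{\left(-4,-3 \right)}},-174 \right)} - 1933\right) - 13557} = \frac{1}{\left(42168 - 23\right) \left(\left(116 + \sqrt{12 + 11} - 174\right) - 1933\right) - 13557} = \frac{1}{42145 \left(\left(116 + \sqrt{23} - 174\right) - 1933\right) - 13557} = \frac{1}{42145 \left(\left(-58 + \sqrt{23}\right) - 1933\right) - 13557} = \frac{1}{42145 \left(-1991 + \sqrt{23}\right) - 13557} = \frac{1}{\left(-83910695 + 42145 \sqrt{23}\right) - 13557} = \frac{1}{-83924252 + 42145 \sqrt{23}}$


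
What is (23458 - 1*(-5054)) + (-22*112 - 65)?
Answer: 25983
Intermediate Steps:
(23458 - 1*(-5054)) + (-22*112 - 65) = (23458 + 5054) + (-2464 - 65) = 28512 - 2529 = 25983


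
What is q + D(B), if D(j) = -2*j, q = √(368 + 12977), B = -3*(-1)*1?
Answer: -6 + √13345 ≈ 109.52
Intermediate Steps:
B = 3 (B = 3*1 = 3)
q = √13345 ≈ 115.52
q + D(B) = √13345 - 2*3 = √13345 - 6 = -6 + √13345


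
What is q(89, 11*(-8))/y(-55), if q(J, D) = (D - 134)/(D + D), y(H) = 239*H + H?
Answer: -37/387200 ≈ -9.5558e-5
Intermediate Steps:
y(H) = 240*H
q(J, D) = (-134 + D)/(2*D) (q(J, D) = (-134 + D)/((2*D)) = (-134 + D)*(1/(2*D)) = (-134 + D)/(2*D))
q(89, 11*(-8))/y(-55) = ((-134 + 11*(-8))/(2*((11*(-8)))))/((240*(-55))) = ((½)*(-134 - 88)/(-88))/(-13200) = ((½)*(-1/88)*(-222))*(-1/13200) = (111/88)*(-1/13200) = -37/387200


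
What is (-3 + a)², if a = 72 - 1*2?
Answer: 4489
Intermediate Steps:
a = 70 (a = 72 - 2 = 70)
(-3 + a)² = (-3 + 70)² = 67² = 4489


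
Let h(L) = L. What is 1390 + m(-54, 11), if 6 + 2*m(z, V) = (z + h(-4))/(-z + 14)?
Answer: 94287/68 ≈ 1386.6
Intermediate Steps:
m(z, V) = -3 + (-4 + z)/(2*(14 - z)) (m(z, V) = -3 + ((z - 4)/(-z + 14))/2 = -3 + ((-4 + z)/(14 - z))/2 = -3 + (-4 + z)/(2*(14 - z)))
1390 + m(-54, 11) = 1390 + (88 - 7*(-54))/(2*(-14 - 54)) = 1390 + (½)*(88 + 378)/(-68) = 1390 + (½)*(-1/68)*466 = 1390 - 233/68 = 94287/68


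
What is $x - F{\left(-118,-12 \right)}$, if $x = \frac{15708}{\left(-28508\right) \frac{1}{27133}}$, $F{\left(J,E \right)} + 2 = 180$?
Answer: $- \frac{107819897}{7127} \approx -15128.0$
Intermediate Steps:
$F{\left(J,E \right)} = 178$ ($F{\left(J,E \right)} = -2 + 180 = 178$)
$x = - \frac{106551291}{7127}$ ($x = \frac{15708}{\left(-28508\right) \frac{1}{27133}} = \frac{15708}{- \frac{28508}{27133}} = 15708 \left(- \frac{27133}{28508}\right) = - \frac{106551291}{7127} \approx -14950.0$)
$x - F{\left(-118,-12 \right)} = - \frac{106551291}{7127} - 178 = - \frac{107819897}{7127}$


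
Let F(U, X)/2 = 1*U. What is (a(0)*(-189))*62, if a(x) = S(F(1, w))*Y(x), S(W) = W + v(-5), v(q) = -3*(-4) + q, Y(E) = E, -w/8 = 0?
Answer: 0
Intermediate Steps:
w = 0 (w = -8*0 = 0)
F(U, X) = 2*U (F(U, X) = 2*(1*U) = 2*U)
v(q) = 12 + q
S(W) = 7 + W (S(W) = W + (12 - 5) = W + 7 = 7 + W)
a(x) = 9*x (a(x) = (7 + 2*1)*x = (7 + 2)*x = 9*x)
(a(0)*(-189))*62 = ((9*0)*(-189))*62 = (0*(-189))*62 = 0*62 = 0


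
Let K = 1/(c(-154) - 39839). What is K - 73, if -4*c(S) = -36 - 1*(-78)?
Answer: -5818029/79699 ≈ -73.000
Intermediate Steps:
c(S) = -21/2 (c(S) = -(-36 - 1*(-78))/4 = -(-36 + 78)/4 = -¼*42 = -21/2)
K = -2/79699 (K = 1/(-21/2 - 39839) = 1/(-79699/2) = -2/79699 ≈ -2.5094e-5)
K - 73 = -2/79699 - 73 = -5818029/79699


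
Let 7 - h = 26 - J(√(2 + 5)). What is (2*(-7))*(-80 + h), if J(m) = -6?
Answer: 1470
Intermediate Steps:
h = -25 (h = 7 - (26 - 1*(-6)) = 7 - (26 + 6) = 7 - 1*32 = 7 - 32 = -25)
(2*(-7))*(-80 + h) = (2*(-7))*(-80 - 25) = -14*(-105) = 1470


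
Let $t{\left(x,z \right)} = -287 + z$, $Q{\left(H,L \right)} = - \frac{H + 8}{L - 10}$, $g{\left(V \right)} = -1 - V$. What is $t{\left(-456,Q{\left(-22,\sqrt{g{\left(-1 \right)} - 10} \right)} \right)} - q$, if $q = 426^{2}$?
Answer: $- \frac{1999407}{11} - \frac{7 i \sqrt{10}}{55} \approx -1.8176 \cdot 10^{5} - 0.40247 i$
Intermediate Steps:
$q = 181476$
$Q{\left(H,L \right)} = - \frac{8 + H}{-10 + L}$
$t{\left(-456,Q{\left(-22,\sqrt{g{\left(-1 \right)} - 10} \right)} \right)} - q = \left(-287 + \frac{-8 - -22}{-10 + \sqrt{\left(-1 - -1\right) - 10}}\right) - 181476 = \left(-287 + \frac{-8 + 22}{-10 + \sqrt{\left(-1 + 1\right) - 10}}\right) - 181476 = \left(-287 + \frac{1}{-10 + \sqrt{0 - 10}} \cdot 14\right) - 181476 = \left(-287 + \frac{1}{-10 + \sqrt{-10}} \cdot 14\right) - 181476 = \left(-287 + \frac{1}{-10 + i \sqrt{10}} \cdot 14\right) - 181476 = \left(-287 + \frac{14}{-10 + i \sqrt{10}}\right) - 181476 = -181763 + \frac{14}{-10 + i \sqrt{10}}$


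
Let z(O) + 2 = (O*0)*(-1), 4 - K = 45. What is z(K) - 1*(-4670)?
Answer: 4668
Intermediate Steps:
K = -41 (K = 4 - 1*45 = 4 - 45 = -41)
z(O) = -2 (z(O) = -2 + (O*0)*(-1) = -2 + 0*(-1) = -2 + 0 = -2)
z(K) - 1*(-4670) = -2 - 1*(-4670) = -2 + 4670 = 4668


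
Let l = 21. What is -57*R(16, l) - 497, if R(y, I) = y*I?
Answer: -19649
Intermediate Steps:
R(y, I) = I*y
-57*R(16, l) - 497 = -1197*16 - 497 = -57*336 - 497 = -19152 - 497 = -19649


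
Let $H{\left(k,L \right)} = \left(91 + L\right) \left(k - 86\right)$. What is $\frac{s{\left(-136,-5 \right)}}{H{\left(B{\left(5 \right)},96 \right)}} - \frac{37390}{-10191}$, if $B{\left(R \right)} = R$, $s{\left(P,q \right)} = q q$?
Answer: $\frac{188697185}{51454359} \approx 3.6673$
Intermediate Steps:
$s{\left(P,q \right)} = q^{2}$
$H{\left(k,L \right)} = \left(-86 + k\right) \left(91 + L\right)$ ($H{\left(k,L \right)} = \left(91 + L\right) \left(-86 + k\right) = \left(-86 + k\right) \left(91 + L\right)$)
$\frac{s{\left(-136,-5 \right)}}{H{\left(B{\left(5 \right)},96 \right)}} - \frac{37390}{-10191} = \frac{\left(-5\right)^{2}}{-7826 - 8256 + 91 \cdot 5 + 96 \cdot 5} - \frac{37390}{-10191} = \frac{25}{-7826 - 8256 + 455 + 480} - - \frac{37390}{10191} = \frac{25}{-15147} + \frac{37390}{10191} = 25 \left(- \frac{1}{15147}\right) + \frac{37390}{10191} = - \frac{25}{15147} + \frac{37390}{10191} = \frac{188697185}{51454359}$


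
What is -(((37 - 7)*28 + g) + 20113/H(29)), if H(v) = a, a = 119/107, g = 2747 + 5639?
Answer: -3249985/119 ≈ -27311.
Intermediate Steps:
g = 8386
a = 119/107 (a = 119*(1/107) = 119/107 ≈ 1.1122)
H(v) = 119/107
-(((37 - 7)*28 + g) + 20113/H(29)) = -(((37 - 7)*28 + 8386) + 20113/(119/107)) = -((30*28 + 8386) + 20113*(107/119)) = -((840 + 8386) + 2152091/119) = -(9226 + 2152091/119) = -1*3249985/119 = -3249985/119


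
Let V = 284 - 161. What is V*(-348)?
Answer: -42804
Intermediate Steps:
V = 123
V*(-348) = 123*(-348) = -42804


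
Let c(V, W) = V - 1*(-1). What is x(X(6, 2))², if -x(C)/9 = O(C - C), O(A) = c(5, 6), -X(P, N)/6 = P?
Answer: 2916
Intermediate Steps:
X(P, N) = -6*P
c(V, W) = 1 + V (c(V, W) = V + 1 = 1 + V)
O(A) = 6 (O(A) = 1 + 5 = 6)
x(C) = -54 (x(C) = -9*6 = -54)
x(X(6, 2))² = (-54)² = 2916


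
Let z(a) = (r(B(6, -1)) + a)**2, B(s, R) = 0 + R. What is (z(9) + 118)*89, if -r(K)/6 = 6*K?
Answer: 190727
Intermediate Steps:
B(s, R) = R
r(K) = -36*K
z(a) = (36 + a)**2 (z(a) = (-36*(-1) + a)**2 = (36 + a)**2)
(z(9) + 118)*89 = ((36 + 9)**2 + 118)*89 = (45**2 + 118)*89 = (2025 + 118)*89 = 2143*89 = 190727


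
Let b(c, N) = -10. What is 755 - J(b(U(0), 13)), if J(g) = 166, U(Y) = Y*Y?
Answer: 589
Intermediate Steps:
U(Y) = Y²
755 - J(b(U(0), 13)) = 755 - 1*166 = 755 - 166 = 589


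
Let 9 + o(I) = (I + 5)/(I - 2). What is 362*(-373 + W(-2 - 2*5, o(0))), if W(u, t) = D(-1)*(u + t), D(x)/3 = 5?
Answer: -262631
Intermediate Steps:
D(x) = 15 (D(x) = 3*5 = 15)
o(I) = -9 + (5 + I)/(-2 + I) (o(I) = -9 + (I + 5)/(I - 2) = -9 + (5 + I)/(-2 + I))
W(u, t) = 15*t + 15*u (W(u, t) = 15*(u + t) = 15*(t + u) = 15*t + 15*u)
362*(-373 + W(-2 - 2*5, o(0))) = 362*(-373 + (15*((23 - 8*0)/(-2 + 0)) + 15*(-2 - 2*5))) = 362*(-373 + (15*((23 + 0)/(-2)) + 15*(-2 - 10))) = 362*(-373 + (15*(-½*23) + 15*(-12))) = 362*(-373 + (15*(-23/2) - 180)) = 362*(-373 + (-345/2 - 180)) = 362*(-373 - 705/2) = 362*(-1451/2) = -262631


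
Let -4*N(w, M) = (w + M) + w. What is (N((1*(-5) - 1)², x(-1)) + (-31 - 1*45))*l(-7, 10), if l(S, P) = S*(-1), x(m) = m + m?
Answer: -1309/2 ≈ -654.50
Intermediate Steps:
x(m) = 2*m
l(S, P) = -S
N(w, M) = -w/2 - M/4 (N(w, M) = -((w + M) + w)/4 = -((M + w) + w)/4 = -(M + 2*w)/4 = -w/2 - M/4)
(N((1*(-5) - 1)², x(-1)) + (-31 - 1*45))*l(-7, 10) = ((-(1*(-5) - 1)²/2 - (-1)/2) + (-31 - 1*45))*(-1*(-7)) = ((-(-5 - 1)²/2 - ¼*(-2)) + (-31 - 45))*7 = ((-½*(-6)² + ½) - 76)*7 = ((-½*36 + ½) - 76)*7 = ((-18 + ½) - 76)*7 = (-35/2 - 76)*7 = -187/2*7 = -1309/2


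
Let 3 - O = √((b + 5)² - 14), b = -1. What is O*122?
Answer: 366 - 122*√2 ≈ 193.47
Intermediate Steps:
O = 3 - √2 (O = 3 - √((-1 + 5)² - 14) = 3 - √(4² - 14) = 3 - √(16 - 14) = 3 - √2 ≈ 1.5858)
O*122 = (3 - √2)*122 = 366 - 122*√2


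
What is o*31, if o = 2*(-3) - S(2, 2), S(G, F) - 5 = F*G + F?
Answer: -527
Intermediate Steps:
S(G, F) = 5 + F + F*G (S(G, F) = 5 + (F*G + F) = 5 + (F + F*G) = 5 + F + F*G)
o = -17 (o = 2*(-3) - (5 + 2 + 2*2) = -6 - (5 + 2 + 4) = -6 - 1*11 = -6 - 11 = -17)
o*31 = -17*31 = -527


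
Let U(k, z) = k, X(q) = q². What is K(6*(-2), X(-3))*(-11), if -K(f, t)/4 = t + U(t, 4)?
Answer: 792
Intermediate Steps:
K(f, t) = -8*t (K(f, t) = -4*(t + t) = -8*t)
K(6*(-2), X(-3))*(-11) = -8*(-3)²*(-11) = -8*9*(-11) = -72*(-11) = 792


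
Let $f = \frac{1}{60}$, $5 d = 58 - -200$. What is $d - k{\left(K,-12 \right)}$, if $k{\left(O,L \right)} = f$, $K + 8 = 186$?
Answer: $\frac{619}{12} \approx 51.583$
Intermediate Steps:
$K = 178$ ($K = -8 + 186 = 178$)
$d = \frac{258}{5}$ ($d = \frac{58 - -200}{5} = \frac{58 + 200}{5} = \frac{1}{5} \cdot 258 = \frac{258}{5} \approx 51.6$)
$f = \frac{1}{60} \approx 0.016667$
$k{\left(O,L \right)} = \frac{1}{60}$
$d - k{\left(K,-12 \right)} = \frac{258}{5} - \frac{1}{60} = \frac{619}{12}$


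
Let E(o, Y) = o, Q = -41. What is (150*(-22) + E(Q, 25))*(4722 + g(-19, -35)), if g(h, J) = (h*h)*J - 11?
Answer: 26474084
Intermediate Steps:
g(h, J) = -11 + J*h² (g(h, J) = h²*J - 11 = J*h² - 11 = -11 + J*h²)
(150*(-22) + E(Q, 25))*(4722 + g(-19, -35)) = (150*(-22) - 41)*(4722 + (-11 - 35*(-19)²)) = (-3300 - 41)*(4722 + (-11 - 35*361)) = -3341*(4722 + (-11 - 12635)) = -3341*(4722 - 12646) = -3341*(-7924) = 26474084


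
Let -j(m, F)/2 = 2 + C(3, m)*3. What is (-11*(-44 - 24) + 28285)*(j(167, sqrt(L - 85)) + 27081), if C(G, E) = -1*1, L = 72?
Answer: 786300739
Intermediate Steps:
C(G, E) = -1
j(m, F) = 2 (j(m, F) = -2*(2 - 1*3) = -2*(2 - 3) = -2*(-1) = 2)
(-11*(-44 - 24) + 28285)*(j(167, sqrt(L - 85)) + 27081) = (-11*(-44 - 24) + 28285)*(2 + 27081) = (-11*(-68) + 28285)*27083 = (748 + 28285)*27083 = 29033*27083 = 786300739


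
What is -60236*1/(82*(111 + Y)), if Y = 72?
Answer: -30118/7503 ≈ -4.0141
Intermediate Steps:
-60236*1/(82*(111 + Y)) = -60236*1/(82*(111 + 72)) = -60236/(82*183) = -60236/15006 = -60236*1/15006 = -30118/7503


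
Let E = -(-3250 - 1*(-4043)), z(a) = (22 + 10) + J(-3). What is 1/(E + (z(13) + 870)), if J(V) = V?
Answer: 1/106 ≈ 0.0094340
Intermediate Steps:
z(a) = 29 (z(a) = (22 + 10) - 3 = 32 - 3 = 29)
E = -793 (E = -(-3250 + 4043) = -1*793 = -793)
1/(E + (z(13) + 870)) = 1/(-793 + (29 + 870)) = 1/(-793 + 899) = 1/106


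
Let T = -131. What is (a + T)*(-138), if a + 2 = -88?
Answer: 30498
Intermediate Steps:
a = -90 (a = -2 - 88 = -90)
(a + T)*(-138) = (-90 - 131)*(-138) = -221*(-138) = 30498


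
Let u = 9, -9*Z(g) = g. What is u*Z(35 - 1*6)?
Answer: -29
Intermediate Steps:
Z(g) = -g/9
u*Z(35 - 1*6) = 9*(-(35 - 1*6)/9) = 9*(-(35 - 6)/9) = 9*(-⅑*29) = 9*(-29/9) = -29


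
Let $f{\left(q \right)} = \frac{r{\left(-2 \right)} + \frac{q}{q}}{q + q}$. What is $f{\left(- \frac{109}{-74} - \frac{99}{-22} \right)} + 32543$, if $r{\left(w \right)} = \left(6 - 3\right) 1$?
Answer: $\frac{7192077}{221} \approx 32543.0$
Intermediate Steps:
$r{\left(w \right)} = 3$ ($r{\left(w \right)} = 3 \cdot 1 = 3$)
$f{\left(q \right)} = \frac{2}{q}$ ($f{\left(q \right)} = \frac{3 + \frac{q}{q}}{q + q} = \frac{3 + 1}{2 q} = 4 \frac{1}{2 q} = \frac{2}{q}$)
$f{\left(- \frac{109}{-74} - \frac{99}{-22} \right)} + 32543 = \frac{2}{- \frac{109}{-74} - \frac{99}{-22}} + 32543 = \frac{2}{\left(-109\right) \left(- \frac{1}{74}\right) - - \frac{9}{2}} + 32543 = \frac{2}{\frac{109}{74} + \frac{9}{2}} + 32543 = \frac{2}{\frac{221}{37}} + 32543 = 2 \cdot \frac{37}{221} + 32543 = \frac{74}{221} + 32543 = \frac{7192077}{221}$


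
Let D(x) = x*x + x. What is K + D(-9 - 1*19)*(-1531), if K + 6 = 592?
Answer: -1156850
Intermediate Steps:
K = 586 (K = -6 + 592 = 586)
D(x) = x + x² (D(x) = x² + x = x + x²)
K + D(-9 - 1*19)*(-1531) = 586 + ((-9 - 1*19)*(1 + (-9 - 1*19)))*(-1531) = 586 + ((-9 - 19)*(1 + (-9 - 19)))*(-1531) = 586 - 28*(1 - 28)*(-1531) = 586 - 28*(-27)*(-1531) = 586 + 756*(-1531) = 586 - 1157436 = -1156850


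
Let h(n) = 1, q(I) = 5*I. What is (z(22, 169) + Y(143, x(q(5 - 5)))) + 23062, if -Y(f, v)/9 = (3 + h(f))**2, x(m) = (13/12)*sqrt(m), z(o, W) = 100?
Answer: 23018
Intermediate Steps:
x(m) = 13*sqrt(m)/12 (x(m) = (13*(1/12))*sqrt(m) = 13*sqrt(m)/12)
Y(f, v) = -144 (Y(f, v) = -9*(3 + 1)**2 = -9*4**2 = -9*16 = -144)
(z(22, 169) + Y(143, x(q(5 - 5)))) + 23062 = (100 - 144) + 23062 = -44 + 23062 = 23018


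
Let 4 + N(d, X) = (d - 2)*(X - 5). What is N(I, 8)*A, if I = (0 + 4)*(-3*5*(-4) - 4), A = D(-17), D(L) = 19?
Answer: 12578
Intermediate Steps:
A = 19
I = 224 (I = 4*(-15*(-4) - 4) = 4*(60 - 4) = 4*56 = 224)
N(d, X) = -4 + (-5 + X)*(-2 + d) (N(d, X) = -4 + (d - 2)*(X - 5) = -4 + (-2 + d)*(-5 + X) = -4 + (-5 + X)*(-2 + d))
N(I, 8)*A = (6 - 5*224 - 2*8 + 8*224)*19 = (6 - 1120 - 16 + 1792)*19 = 662*19 = 12578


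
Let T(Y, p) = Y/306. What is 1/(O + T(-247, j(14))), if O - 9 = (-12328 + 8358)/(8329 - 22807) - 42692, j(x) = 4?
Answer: -738378/31516581715 ≈ -2.3428e-5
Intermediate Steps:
T(Y, p) = Y/306 (T(Y, p) = Y*(1/306) = Y/306)
O = -308980252/7239 (O = 9 + ((-12328 + 8358)/(8329 - 22807) - 42692) = 9 + (-3970/(-14478) - 42692) = 9 + (-3970*(-1/14478) - 42692) = 9 + (1985/7239 - 42692) = 9 - 309045403/7239 = -308980252/7239 ≈ -42683.)
1/(O + T(-247, j(14))) = 1/(-308980252/7239 + (1/306)*(-247)) = 1/(-308980252/7239 - 247/306) = 1/(-31516581715/738378) = -738378/31516581715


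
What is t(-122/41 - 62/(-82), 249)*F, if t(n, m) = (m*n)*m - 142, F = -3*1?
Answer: 16943739/41 ≈ 4.1326e+5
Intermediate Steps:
F = -3
t(n, m) = -142 + n*m² (t(n, m) = n*m² - 142 = -142 + n*m²)
t(-122/41 - 62/(-82), 249)*F = (-142 + (-122/41 - 62/(-82))*249²)*(-3) = (-142 + (-122*1/41 - 62*(-1/82))*62001)*(-3) = (-142 + (-122/41 + 31/41)*62001)*(-3) = (-142 - 91/41*62001)*(-3) = (-142 - 5642091/41)*(-3) = -5647913/41*(-3) = 16943739/41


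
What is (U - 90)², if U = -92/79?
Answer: 51868804/6241 ≈ 8311.0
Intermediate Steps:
U = -92/79 (U = -92*1/79 = -92/79 ≈ -1.1646)
(U - 90)² = (-92/79 - 90)² = (-7202/79)² = 51868804/6241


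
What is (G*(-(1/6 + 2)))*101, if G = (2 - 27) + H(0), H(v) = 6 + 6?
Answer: 17069/6 ≈ 2844.8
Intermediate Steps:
H(v) = 12
G = -13 (G = (2 - 27) + 12 = -25 + 12 = -13)
(G*(-(1/6 + 2)))*101 = -(-13)*(1/6 + 2)*101 = -(-13)*(⅙ + 2)*101 = -(-13)*13/6*101 = -13*(-13/6)*101 = (169/6)*101 = 17069/6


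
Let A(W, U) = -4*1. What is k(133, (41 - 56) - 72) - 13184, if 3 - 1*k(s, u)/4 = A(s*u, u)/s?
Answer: -1751860/133 ≈ -13172.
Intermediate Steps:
A(W, U) = -4
k(s, u) = 12 + 16/s (k(s, u) = 12 - (-16)/s = 12 + 16/s)
k(133, (41 - 56) - 72) - 13184 = (12 + 16/133) - 13184 = 1612/133 - 13184 = -1751860/133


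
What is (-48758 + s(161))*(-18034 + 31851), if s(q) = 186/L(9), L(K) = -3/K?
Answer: -681399172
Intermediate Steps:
s(q) = -558 (s(q) = 186/((-3/9)) = 186/((-3*1/9)) = 186/(-1/3) = 186*(-3) = -558)
(-48758 + s(161))*(-18034 + 31851) = (-48758 - 558)*(-18034 + 31851) = -49316*13817 = -681399172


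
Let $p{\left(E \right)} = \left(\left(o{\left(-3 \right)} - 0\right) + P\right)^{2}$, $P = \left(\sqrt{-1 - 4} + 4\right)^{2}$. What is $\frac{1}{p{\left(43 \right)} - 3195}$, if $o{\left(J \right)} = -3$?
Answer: $- \frac{i}{128 \sqrt{5} + 3451 i} \approx -0.00028779 - 2.3869 \cdot 10^{-5} i$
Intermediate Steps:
$P = \left(4 + i \sqrt{5}\right)^{2}$ ($P = \left(\sqrt{-5} + 4\right)^{2} = \left(i \sqrt{5} + 4\right)^{2} = \left(4 + i \sqrt{5}\right)^{2} \approx 11.0 + 17.889 i$)
$p{\left(E \right)} = \left(-3 + \left(4 + i \sqrt{5}\right)^{2}\right)^{2}$ ($p{\left(E \right)} = \left(\left(-3 - 0\right) + \left(4 + i \sqrt{5}\right)^{2}\right)^{2} = \left(\left(-3 + 0\right) + \left(4 + i \sqrt{5}\right)^{2}\right)^{2} = \left(-3 + \left(4 + i \sqrt{5}\right)^{2}\right)^{2}$)
$\frac{1}{p{\left(43 \right)} - 3195} = \frac{1}{\left(-256 + 128 i \sqrt{5}\right) - 3195} = \frac{1}{-3451 + 128 i \sqrt{5}}$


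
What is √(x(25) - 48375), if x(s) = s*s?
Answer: 5*I*√1910 ≈ 218.52*I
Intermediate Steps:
x(s) = s²
√(x(25) - 48375) = √(25² - 48375) = √(625 - 48375) = √(-47750) = 5*I*√1910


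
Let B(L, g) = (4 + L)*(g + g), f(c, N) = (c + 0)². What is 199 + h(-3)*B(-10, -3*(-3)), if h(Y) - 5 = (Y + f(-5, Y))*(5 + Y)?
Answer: -5093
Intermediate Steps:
f(c, N) = c²
h(Y) = 5 + (5 + Y)*(25 + Y) (h(Y) = 5 + (Y + (-5)²)*(5 + Y) = 5 + (Y + 25)*(5 + Y) = 5 + (25 + Y)*(5 + Y) = 5 + (5 + Y)*(25 + Y))
B(L, g) = 2*g*(4 + L) (B(L, g) = (4 + L)*(2*g) = 2*g*(4 + L))
199 + h(-3)*B(-10, -3*(-3)) = 199 + (130 + (-3)² + 30*(-3))*(2*(-3*(-3))*(4 - 10)) = 199 + (130 + 9 - 90)*(2*9*(-6)) = 199 + 49*(-108) = 199 - 5292 = -5093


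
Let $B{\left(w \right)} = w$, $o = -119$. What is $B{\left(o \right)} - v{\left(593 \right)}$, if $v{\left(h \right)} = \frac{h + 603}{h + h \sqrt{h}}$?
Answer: $- \frac{10443617}{87764} - \frac{299 \sqrt{593}}{87764} \approx -119.08$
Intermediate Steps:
$v{\left(h \right)} = \frac{603 + h}{h + h^{\frac{3}{2}}}$
$B{\left(o \right)} - v{\left(593 \right)} = -119 - \frac{603 + 593}{593 + 593^{\frac{3}{2}}} = -119 - \frac{1}{593 + 593 \sqrt{593}} \cdot 1196 = -119 - \frac{1196}{593 + 593 \sqrt{593}}$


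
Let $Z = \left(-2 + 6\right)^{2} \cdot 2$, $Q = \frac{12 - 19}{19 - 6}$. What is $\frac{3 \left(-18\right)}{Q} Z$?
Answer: $\frac{22464}{7} \approx 3209.1$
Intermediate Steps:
$Q = - \frac{7}{13} \approx -0.53846$
$Z = 32$ ($Z = 4^{2} \cdot 2 = 16 \cdot 2 = 32$)
$\frac{3 \left(-18\right)}{Q} Z = \frac{3 \left(-18\right)}{- \frac{7}{13}} \cdot 32 = \left(-54\right) \left(- \frac{13}{7}\right) 32 = \frac{702}{7} \cdot 32 = \frac{22464}{7}$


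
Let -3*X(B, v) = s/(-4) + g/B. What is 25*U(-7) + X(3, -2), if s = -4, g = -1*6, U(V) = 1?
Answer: 76/3 ≈ 25.333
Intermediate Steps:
g = -6
X(B, v) = -1/3 + 2/B (X(B, v) = -(-4/(-4) - 6/B)/3 = -(-4*(-1/4) - 6/B)/3 = -(1 - 6/B)/3 = -1/3 + 2/B)
25*U(-7) + X(3, -2) = 25*1 + (1/3)*(6 - 1*3)/3 = 25 + (1/3)*(1/3)*(6 - 3) = 25 + (1/3)*(1/3)*3 = 25 + 1/3 = 76/3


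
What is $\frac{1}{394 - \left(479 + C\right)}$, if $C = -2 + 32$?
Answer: $- \frac{1}{115} \approx -0.0086956$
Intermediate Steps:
$C = 30$
$\frac{1}{394 - \left(479 + C\right)} = \frac{1}{394 - 509} = \frac{1}{-115} = - \frac{1}{115}$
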